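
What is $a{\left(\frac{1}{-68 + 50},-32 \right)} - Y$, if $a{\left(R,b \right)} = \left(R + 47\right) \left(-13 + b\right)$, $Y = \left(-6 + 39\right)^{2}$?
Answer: $- \frac{6403}{2} \approx -3201.5$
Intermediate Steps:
$Y = 1089$ ($Y = 33^{2} = 1089$)
$a{\left(R,b \right)} = \left(-13 + b\right) \left(47 + R\right)$ ($a{\left(R,b \right)} = \left(47 + R\right) \left(-13 + b\right) = \left(-13 + b\right) \left(47 + R\right)$)
$a{\left(\frac{1}{-68 + 50},-32 \right)} - Y = \left(-611 - \frac{13}{-68 + 50} + 47 \left(-32\right) + \frac{1}{-68 + 50} \left(-32\right)\right) - 1089 = \left(-611 - \frac{13}{-18} - 1504 + \frac{1}{-18} \left(-32\right)\right) - 1089 = \left(-611 - - \frac{13}{18} - 1504 - - \frac{16}{9}\right) - 1089 = \left(-611 + \frac{13}{18} - 1504 + \frac{16}{9}\right) - 1089 = - \frac{4225}{2} - 1089 = - \frac{6403}{2}$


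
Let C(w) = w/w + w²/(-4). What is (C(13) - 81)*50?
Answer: -12225/2 ≈ -6112.5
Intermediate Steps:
C(w) = 1 - w²/4 (C(w) = 1 + w²*(-¼) = 1 - w²/4)
(C(13) - 81)*50 = ((1 - ¼*13²) - 81)*50 = ((1 - ¼*169) - 81)*50 = ((1 - 169/4) - 81)*50 = (-165/4 - 81)*50 = -489/4*50 = -12225/2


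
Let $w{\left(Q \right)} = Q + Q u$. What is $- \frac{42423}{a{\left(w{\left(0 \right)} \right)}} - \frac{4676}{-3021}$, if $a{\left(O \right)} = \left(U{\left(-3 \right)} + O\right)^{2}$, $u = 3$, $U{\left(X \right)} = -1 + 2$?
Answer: $- \frac{128155207}{3021} \approx -42421.0$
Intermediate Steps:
$U{\left(X \right)} = 1$
$w{\left(Q \right)} = 4 Q$ ($w{\left(Q \right)} = Q + Q 3 = Q + 3 Q = 4 Q$)
$a{\left(O \right)} = \left(1 + O\right)^{2}$
$- \frac{42423}{a{\left(w{\left(0 \right)} \right)}} - \frac{4676}{-3021} = - \frac{42423}{\left(1 + 4 \cdot 0\right)^{2}} - \frac{4676}{-3021} = - \frac{42423}{\left(1 + 0\right)^{2}} - - \frac{4676}{3021} = - \frac{42423}{1^{2}} + \frac{4676}{3021} = - \frac{42423}{1} + \frac{4676}{3021} = \left(-42423\right) 1 + \frac{4676}{3021} = -42423 + \frac{4676}{3021} = - \frac{128155207}{3021}$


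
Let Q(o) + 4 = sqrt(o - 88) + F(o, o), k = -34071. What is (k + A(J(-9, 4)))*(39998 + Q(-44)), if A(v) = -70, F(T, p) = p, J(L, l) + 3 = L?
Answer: -1363932950 - 68282*I*sqrt(33) ≈ -1.3639e+9 - 3.9225e+5*I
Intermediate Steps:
J(L, l) = -3 + L
Q(o) = -4 + o + sqrt(-88 + o) (Q(o) = -4 + (sqrt(o - 88) + o) = -4 + (sqrt(-88 + o) + o) = -4 + (o + sqrt(-88 + o)) = -4 + o + sqrt(-88 + o))
(k + A(J(-9, 4)))*(39998 + Q(-44)) = (-34071 - 70)*(39998 + (-4 - 44 + sqrt(-88 - 44))) = -34141*(39998 + (-4 - 44 + sqrt(-132))) = -34141*(39998 + (-4 - 44 + 2*I*sqrt(33))) = -34141*(39998 + (-48 + 2*I*sqrt(33))) = -34141*(39950 + 2*I*sqrt(33)) = -1363932950 - 68282*I*sqrt(33)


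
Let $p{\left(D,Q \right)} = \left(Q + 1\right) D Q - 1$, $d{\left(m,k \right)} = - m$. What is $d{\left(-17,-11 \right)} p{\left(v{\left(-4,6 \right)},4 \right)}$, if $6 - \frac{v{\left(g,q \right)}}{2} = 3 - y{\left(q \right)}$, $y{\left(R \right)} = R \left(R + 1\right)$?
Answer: $30583$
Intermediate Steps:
$y{\left(R \right)} = R \left(1 + R\right)$
$v{\left(g,q \right)} = 6 + 2 q \left(1 + q\right)$ ($v{\left(g,q \right)} = 12 - 2 \left(3 - q \left(1 + q\right)\right) = 12 + \left(-6 + 2 q \left(1 + q\right)\right) = 6 + 2 q \left(1 + q\right)$)
$p{\left(D,Q \right)} = -1 + D Q \left(1 + Q\right)$ ($p{\left(D,Q \right)} = \left(1 + Q\right) D Q - 1 = D \left(1 + Q\right) Q - 1 = D Q \left(1 + Q\right) - 1 = -1 + D Q \left(1 + Q\right)$)
$d{\left(-17,-11 \right)} p{\left(v{\left(-4,6 \right)},4 \right)} = \left(-1\right) \left(-17\right) \left(-1 + \left(6 + 2 \cdot 6 \left(1 + 6\right)\right) 4 + \left(6 + 2 \cdot 6 \left(1 + 6\right)\right) 4^{2}\right) = 17 \left(-1 + \left(6 + 2 \cdot 6 \cdot 7\right) 4 + \left(6 + 2 \cdot 6 \cdot 7\right) 16\right) = 17 \left(-1 + \left(6 + 84\right) 4 + \left(6 + 84\right) 16\right) = 17 \left(-1 + 90 \cdot 4 + 90 \cdot 16\right) = 17 \left(-1 + 360 + 1440\right) = 17 \cdot 1799 = 30583$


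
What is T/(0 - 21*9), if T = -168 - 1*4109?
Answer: 611/27 ≈ 22.630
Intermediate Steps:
T = -4277 (T = -168 - 4109 = -4277)
T/(0 - 21*9) = -4277/(0 - 21*9) = -4277/(0 - 189) = -4277/(-189) = -4277*(-1/189) = 611/27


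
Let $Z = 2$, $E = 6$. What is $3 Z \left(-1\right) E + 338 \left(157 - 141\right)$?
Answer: $5372$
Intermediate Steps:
$3 Z \left(-1\right) E + 338 \left(157 - 141\right) = 3 \cdot 2 \left(-1\right) 6 + 338 \left(157 - 141\right) = 3 \left(-2\right) 6 + 338 \left(157 - 141\right) = \left(-6\right) 6 + 338 \cdot 16 = -36 + 5408 = 5372$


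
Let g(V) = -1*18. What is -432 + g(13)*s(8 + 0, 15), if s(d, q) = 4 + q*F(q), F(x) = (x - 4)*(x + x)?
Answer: -89604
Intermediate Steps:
F(x) = 2*x*(-4 + x) (F(x) = (-4 + x)*(2*x) = 2*x*(-4 + x))
g(V) = -18
s(d, q) = 4 + 2*q²*(-4 + q) (s(d, q) = 4 + q*(2*q*(-4 + q)) = 4 + 2*q²*(-4 + q))
-432 + g(13)*s(8 + 0, 15) = -432 - 18*(4 + 2*15²*(-4 + 15)) = -432 - 18*(4 + 2*225*11) = -432 - 18*(4 + 4950) = -432 - 18*4954 = -432 - 89172 = -89604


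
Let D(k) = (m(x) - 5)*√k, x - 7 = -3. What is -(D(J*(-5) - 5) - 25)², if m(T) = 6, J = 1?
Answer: -615 + 50*I*√10 ≈ -615.0 + 158.11*I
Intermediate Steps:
x = 4 (x = 7 - 3 = 4)
D(k) = √k (D(k) = (6 - 5)*√k = 1*√k = √k)
-(D(J*(-5) - 5) - 25)² = -(√(1*(-5) - 5) - 25)² = -(√(-5 - 5) - 25)² = -(√(-10) - 25)² = -(I*√10 - 25)² = -(-25 + I*√10)²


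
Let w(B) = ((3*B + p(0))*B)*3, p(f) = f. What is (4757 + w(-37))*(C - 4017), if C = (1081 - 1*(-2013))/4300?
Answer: -73734290617/1075 ≈ -6.8590e+7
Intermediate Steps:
C = 1547/2150 (C = (1081 + 2013)*(1/4300) = 3094*(1/4300) = 1547/2150 ≈ 0.71953)
w(B) = 9*B**2 (w(B) = ((3*B + 0)*B)*3 = ((3*B)*B)*3 = (3*B**2)*3 = 9*B**2)
(4757 + w(-37))*(C - 4017) = (4757 + 9*(-37)**2)*(1547/2150 - 4017) = (4757 + 9*1369)*(-8635003/2150) = (4757 + 12321)*(-8635003/2150) = 17078*(-8635003/2150) = -73734290617/1075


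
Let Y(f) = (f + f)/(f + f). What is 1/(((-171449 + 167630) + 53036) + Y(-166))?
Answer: 1/49218 ≈ 2.0318e-5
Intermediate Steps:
Y(f) = 1 (Y(f) = (2*f)/((2*f)) = (2*f)*(1/(2*f)) = 1)
1/(((-171449 + 167630) + 53036) + Y(-166)) = 1/(((-171449 + 167630) + 53036) + 1) = 1/((-3819 + 53036) + 1) = 1/(49217 + 1) = 1/49218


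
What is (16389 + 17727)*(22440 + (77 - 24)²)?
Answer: 861394884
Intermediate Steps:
(16389 + 17727)*(22440 + (77 - 24)²) = 34116*(22440 + 53²) = 34116*(22440 + 2809) = 34116*25249 = 861394884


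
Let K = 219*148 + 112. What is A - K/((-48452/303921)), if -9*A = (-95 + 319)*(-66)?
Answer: 7473237817/36339 ≈ 2.0565e+5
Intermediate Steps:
K = 32524 (K = 32412 + 112 = 32524)
A = 4928/3 (A = -(-95 + 319)*(-66)/9 = -224*(-66)/9 = -⅑*(-14784) = 4928/3 ≈ 1642.7)
A - K/((-48452/303921)) = 4928/3 - 32524/((-48452/303921)) = 4928/3 - 32524/((-48452*1/303921)) = 4928/3 - 32524/(-48452/303921) = 4928/3 - 32524*(-303921)/48452 = 4928/3 - 1*(-2471181651/12113) = 4928/3 + 2471181651/12113 = 7473237817/36339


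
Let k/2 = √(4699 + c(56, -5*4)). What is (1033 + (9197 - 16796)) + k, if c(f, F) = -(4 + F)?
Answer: -6566 + 2*√4715 ≈ -6428.7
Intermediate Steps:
c(f, F) = -4 - F
k = 2*√4715 (k = 2*√(4699 + (-4 - (-5)*4)) = 2*√(4699 + (-4 - 1*(-20))) = 2*√(4699 + (-4 + 20)) = 2*√(4699 + 16) = 2*√4715 ≈ 137.33)
(1033 + (9197 - 16796)) + k = (1033 + (9197 - 16796)) + 2*√4715 = (1033 - 7599) + 2*√4715 = -6566 + 2*√4715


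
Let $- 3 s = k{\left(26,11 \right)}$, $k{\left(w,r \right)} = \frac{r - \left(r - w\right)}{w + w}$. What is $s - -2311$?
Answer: $\frac{13865}{6} \approx 2310.8$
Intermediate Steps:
$k{\left(w,r \right)} = \frac{1}{2}$ ($k{\left(w,r \right)} = \frac{w}{2 w} = w \frac{1}{2 w} = \frac{1}{2}$)
$s = - \frac{1}{6}$ ($s = \left(- \frac{1}{3}\right) \frac{1}{2} = - \frac{1}{6} \approx -0.16667$)
$s - -2311 = - \frac{1}{6} - -2311 = - \frac{1}{6} + 2311 = \frac{13865}{6}$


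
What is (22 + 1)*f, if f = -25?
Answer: -575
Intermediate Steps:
(22 + 1)*f = (22 + 1)*(-25) = 23*(-25) = -575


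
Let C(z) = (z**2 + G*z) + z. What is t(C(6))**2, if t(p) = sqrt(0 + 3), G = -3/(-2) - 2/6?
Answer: 3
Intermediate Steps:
G = 7/6 (G = -3*(-1/2) - 2*1/6 = 3/2 - 1/3 = 7/6 ≈ 1.1667)
C(z) = z**2 + 13*z/6 (C(z) = (z**2 + 7*z/6) + z = z**2 + 13*z/6)
t(p) = sqrt(3)
t(C(6))**2 = (sqrt(3))**2 = 3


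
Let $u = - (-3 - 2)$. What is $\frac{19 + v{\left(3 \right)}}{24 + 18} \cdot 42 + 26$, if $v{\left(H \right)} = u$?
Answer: $50$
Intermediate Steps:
$u = 5$ ($u = \left(-1\right) \left(-5\right) = 5$)
$v{\left(H \right)} = 5$
$\frac{19 + v{\left(3 \right)}}{24 + 18} \cdot 42 + 26 = \frac{19 + 5}{24 + 18} \cdot 42 + 26 = \frac{24}{42} \cdot 42 + 26 = 24 \cdot \frac{1}{42} \cdot 42 + 26 = \frac{4}{7} \cdot 42 + 26 = 24 + 26 = 50$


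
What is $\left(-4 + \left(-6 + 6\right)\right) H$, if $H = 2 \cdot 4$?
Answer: $-32$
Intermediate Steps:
$H = 8$
$\left(-4 + \left(-6 + 6\right)\right) H = \left(-4 + \left(-6 + 6\right)\right) 8 = \left(-4 + 0\right) 8 = \left(-4\right) 8 = -32$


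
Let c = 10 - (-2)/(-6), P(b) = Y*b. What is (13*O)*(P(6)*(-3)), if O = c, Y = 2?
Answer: -4524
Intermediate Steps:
P(b) = 2*b
c = 29/3 (c = 10 - (-2)*(-1)/6 = 10 - 1*⅓ = 10 - ⅓ = 29/3 ≈ 9.6667)
O = 29/3 ≈ 9.6667
(13*O)*(P(6)*(-3)) = (13*(29/3))*((2*6)*(-3)) = 377*(12*(-3))/3 = (377/3)*(-36) = -4524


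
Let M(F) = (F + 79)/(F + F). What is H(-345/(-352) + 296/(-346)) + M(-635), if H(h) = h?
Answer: 21748103/38668960 ≈ 0.56242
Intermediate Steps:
M(F) = (79 + F)/(2*F) (M(F) = (79 + F)/((2*F)) = (79 + F)*(1/(2*F)) = (79 + F)/(2*F))
H(-345/(-352) + 296/(-346)) + M(-635) = (-345/(-352) + 296/(-346)) + (½)*(79 - 635)/(-635) = (-345*(-1/352) + 296*(-1/346)) + (½)*(-1/635)*(-556) = (345/352 - 148/173) + 278/635 = 7589/60896 + 278/635 = 21748103/38668960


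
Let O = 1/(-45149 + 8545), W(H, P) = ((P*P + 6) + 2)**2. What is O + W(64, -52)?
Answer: 269220370175/36604 ≈ 7.3549e+6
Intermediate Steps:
W(H, P) = (8 + P**2)**2 (W(H, P) = ((P**2 + 6) + 2)**2 = ((6 + P**2) + 2)**2 = (8 + P**2)**2)
O = -1/36604 (O = 1/(-36604) = -1/36604 ≈ -2.7319e-5)
O + W(64, -52) = -1/36604 + (8 + (-52)**2)**2 = -1/36604 + (8 + 2704)**2 = -1/36604 + 2712**2 = -1/36604 + 7354944 = 269220370175/36604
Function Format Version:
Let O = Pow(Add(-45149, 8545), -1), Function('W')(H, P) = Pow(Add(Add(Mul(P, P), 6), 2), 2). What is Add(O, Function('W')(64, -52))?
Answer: Rational(269220370175, 36604) ≈ 7.3549e+6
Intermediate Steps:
Function('W')(H, P) = Pow(Add(8, Pow(P, 2)), 2) (Function('W')(H, P) = Pow(Add(Add(Pow(P, 2), 6), 2), 2) = Pow(Add(Add(6, Pow(P, 2)), 2), 2) = Pow(Add(8, Pow(P, 2)), 2))
O = Rational(-1, 36604) (O = Pow(-36604, -1) = Rational(-1, 36604) ≈ -2.7319e-5)
Add(O, Function('W')(64, -52)) = Add(Rational(-1, 36604), Pow(Add(8, Pow(-52, 2)), 2)) = Add(Rational(-1, 36604), Pow(Add(8, 2704), 2)) = Add(Rational(-1, 36604), Pow(2712, 2)) = Add(Rational(-1, 36604), 7354944) = Rational(269220370175, 36604)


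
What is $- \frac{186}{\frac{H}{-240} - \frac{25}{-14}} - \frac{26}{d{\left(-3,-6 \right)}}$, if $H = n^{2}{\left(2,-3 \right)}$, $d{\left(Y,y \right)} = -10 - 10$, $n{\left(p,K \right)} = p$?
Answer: $- \frac{771541}{7430} \approx -103.84$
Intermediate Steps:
$d{\left(Y,y \right)} = -20$
$H = 4$ ($H = 2^{2} = 4$)
$- \frac{186}{\frac{H}{-240} - \frac{25}{-14}} - \frac{26}{d{\left(-3,-6 \right)}} = - \frac{186}{\frac{4}{-240} - \frac{25}{-14}} - \frac{26}{-20} = - \frac{186}{4 \left(- \frac{1}{240}\right) - - \frac{25}{14}} - - \frac{13}{10} = - \frac{186}{- \frac{1}{60} + \frac{25}{14}} + \frac{13}{10} = - \frac{186}{\frac{743}{420}} + \frac{13}{10} = \left(-186\right) \frac{420}{743} + \frac{13}{10} = - \frac{78120}{743} + \frac{13}{10} = - \frac{771541}{7430}$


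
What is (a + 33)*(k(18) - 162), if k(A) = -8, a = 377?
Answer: -69700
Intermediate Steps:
(a + 33)*(k(18) - 162) = (377 + 33)*(-8 - 162) = 410*(-170) = -69700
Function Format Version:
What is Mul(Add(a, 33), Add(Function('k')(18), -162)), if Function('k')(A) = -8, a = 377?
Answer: -69700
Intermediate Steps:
Mul(Add(a, 33), Add(Function('k')(18), -162)) = Mul(Add(377, 33), Add(-8, -162)) = Mul(410, -170) = -69700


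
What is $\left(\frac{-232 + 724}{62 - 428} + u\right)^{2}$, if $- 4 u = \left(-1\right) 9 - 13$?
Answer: $\frac{257049}{14884} \approx 17.27$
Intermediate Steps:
$u = \frac{11}{2}$ ($u = - \frac{\left(-1\right) 9 - 13}{4} = - \frac{-9 - 13}{4} = \left(- \frac{1}{4}\right) \left(-22\right) = \frac{11}{2} \approx 5.5$)
$\left(\frac{-232 + 724}{62 - 428} + u\right)^{2} = \left(\frac{-232 + 724}{62 - 428} + \frac{11}{2}\right)^{2} = \left(\frac{492}{-366} + \frac{11}{2}\right)^{2} = \left(492 \left(- \frac{1}{366}\right) + \frac{11}{2}\right)^{2} = \left(- \frac{82}{61} + \frac{11}{2}\right)^{2} = \left(\frac{507}{122}\right)^{2} = \frac{257049}{14884}$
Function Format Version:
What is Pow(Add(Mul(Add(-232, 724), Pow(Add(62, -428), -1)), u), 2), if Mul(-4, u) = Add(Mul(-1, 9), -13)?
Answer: Rational(257049, 14884) ≈ 17.270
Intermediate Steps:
u = Rational(11, 2) (u = Mul(Rational(-1, 4), Add(Mul(-1, 9), -13)) = Mul(Rational(-1, 4), Add(-9, -13)) = Mul(Rational(-1, 4), -22) = Rational(11, 2) ≈ 5.5000)
Pow(Add(Mul(Add(-232, 724), Pow(Add(62, -428), -1)), u), 2) = Pow(Add(Mul(Add(-232, 724), Pow(Add(62, -428), -1)), Rational(11, 2)), 2) = Pow(Add(Mul(492, Pow(-366, -1)), Rational(11, 2)), 2) = Pow(Add(Mul(492, Rational(-1, 366)), Rational(11, 2)), 2) = Pow(Add(Rational(-82, 61), Rational(11, 2)), 2) = Pow(Rational(507, 122), 2) = Rational(257049, 14884)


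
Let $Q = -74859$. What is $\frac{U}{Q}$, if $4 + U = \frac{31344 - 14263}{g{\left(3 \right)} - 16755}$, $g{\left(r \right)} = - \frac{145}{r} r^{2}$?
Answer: $\frac{85841}{1286826210} \approx 6.6707 \cdot 10^{-5}$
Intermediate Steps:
$g{\left(r \right)} = - 145 r$
$U = - \frac{85841}{17190}$ ($U = -4 + \frac{31344 - 14263}{\left(-145\right) 3 - 16755} = -4 + \frac{17081}{-435 - 16755} = -4 + \frac{17081}{-17190} = -4 + 17081 \left(- \frac{1}{17190}\right) = -4 - \frac{17081}{17190} = - \frac{85841}{17190} \approx -4.9937$)
$\frac{U}{Q} = - \frac{85841}{17190 \left(-74859\right)} = \left(- \frac{85841}{17190}\right) \left(- \frac{1}{74859}\right) = \frac{85841}{1286826210}$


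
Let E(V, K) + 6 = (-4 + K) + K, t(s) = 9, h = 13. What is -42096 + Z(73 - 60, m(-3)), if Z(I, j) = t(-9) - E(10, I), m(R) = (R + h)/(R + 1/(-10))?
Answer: -42103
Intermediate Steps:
E(V, K) = -10 + 2*K (E(V, K) = -6 + ((-4 + K) + K) = -6 + (-4 + 2*K) = -10 + 2*K)
m(R) = (13 + R)/(-⅒ + R) (m(R) = (R + 13)/(R + 1/(-10)) = (13 + R)/(R - ⅒) = (13 + R)/(-⅒ + R))
Z(I, j) = 19 - 2*I (Z(I, j) = 9 - (-10 + 2*I) = 9 + (10 - 2*I) = 19 - 2*I)
-42096 + Z(73 - 60, m(-3)) = -42096 + (19 - 2*(73 - 60)) = -42096 + (19 - 2*13) = -42096 + (19 - 26) = -42096 - 7 = -42103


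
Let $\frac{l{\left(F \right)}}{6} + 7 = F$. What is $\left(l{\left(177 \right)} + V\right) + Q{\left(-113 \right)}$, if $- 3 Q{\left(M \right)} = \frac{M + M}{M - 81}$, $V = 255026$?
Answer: $\frac{74509273}{291} \approx 2.5605 \cdot 10^{5}$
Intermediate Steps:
$l{\left(F \right)} = -42 + 6 F$
$Q{\left(M \right)} = - \frac{2 M}{3 \left(-81 + M\right)}$ ($Q{\left(M \right)} = - \frac{\left(M + M\right) \frac{1}{M - 81}}{3} = - \frac{2 M \frac{1}{-81 + M}}{3} = - \frac{2 M}{3 \left(-81 + M\right)}$)
$\left(l{\left(177 \right)} + V\right) + Q{\left(-113 \right)} = \left(\left(-42 + 6 \cdot 177\right) + 255026\right) - - \frac{226}{-243 + 3 \left(-113\right)} = \left(\left(-42 + 1062\right) + 255026\right) - - \frac{226}{-243 - 339} = \left(1020 + 255026\right) - - \frac{226}{-582} = 256046 - \left(-226\right) \left(- \frac{1}{582}\right) = 256046 - \frac{113}{291} = \frac{74509273}{291}$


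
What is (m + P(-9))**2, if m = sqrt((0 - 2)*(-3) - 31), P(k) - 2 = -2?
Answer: -25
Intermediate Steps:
P(k) = 0 (P(k) = 2 - 2 = 0)
m = 5*I (m = sqrt(-2*(-3) - 31) = sqrt(6 - 31) = sqrt(-25) = 5*I ≈ 5.0*I)
(m + P(-9))**2 = (5*I + 0)**2 = (5*I)**2 = -25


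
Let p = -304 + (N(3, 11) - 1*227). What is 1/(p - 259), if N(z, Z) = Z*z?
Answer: -1/757 ≈ -0.0013210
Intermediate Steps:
p = -498 (p = -304 + (11*3 - 1*227) = -304 + (33 - 227) = -304 - 194 = -498)
1/(p - 259) = 1/(-498 - 259) = 1/(-757) = -1/757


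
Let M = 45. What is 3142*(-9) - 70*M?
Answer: -31428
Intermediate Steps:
3142*(-9) - 70*M = 3142*(-9) - 70*45 = -28278 - 3150 = -31428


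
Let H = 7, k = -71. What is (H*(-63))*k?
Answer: 31311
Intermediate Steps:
(H*(-63))*k = (7*(-63))*(-71) = -441*(-71) = 31311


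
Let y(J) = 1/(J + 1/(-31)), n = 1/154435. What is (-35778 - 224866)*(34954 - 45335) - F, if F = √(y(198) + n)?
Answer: 2705745364 - √12585151230690/49882505 ≈ 2.7057e+9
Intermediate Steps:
n = 1/154435 ≈ 6.4752e-6
y(J) = 1/(-1/31 + J) (y(J) = 1/(J - 1/31) = 1/(-1/31 + J))
F = √12585151230690/49882505 (F = √(31/(-1 + 31*198) + 1/154435) = √(31/(-1 + 6138) + 1/154435) = √(31/6137 + 1/154435) = √(4793622/947767595) = √12585151230690/49882505 ≈ 0.071118)
(-35778 - 224866)*(34954 - 45335) - F = (-35778 - 224866)*(34954 - 45335) - √12585151230690/49882505 = -260644*(-10381) - √12585151230690/49882505 = 2705745364 - √12585151230690/49882505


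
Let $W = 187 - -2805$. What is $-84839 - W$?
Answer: $-87831$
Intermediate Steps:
$W = 2992$ ($W = 187 + 2805 = 2992$)
$-84839 - W = -84839 - 2992 = -87831$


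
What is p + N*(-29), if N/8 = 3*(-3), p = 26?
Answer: 2114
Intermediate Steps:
N = -72 (N = 8*(3*(-3)) = 8*(-9) = -72)
p + N*(-29) = 26 - 72*(-29) = 26 + 2088 = 2114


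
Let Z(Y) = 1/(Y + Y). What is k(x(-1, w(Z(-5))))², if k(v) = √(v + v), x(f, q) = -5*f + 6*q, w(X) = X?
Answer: 44/5 ≈ 8.8000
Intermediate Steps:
Z(Y) = 1/(2*Y)
k(v) = √2*√v (k(v) = √(2*v) = √2*√v)
k(x(-1, w(Z(-5))))² = (√2*√(-5*(-1) + 6*((½)/(-5))))² = (√2*√(5 + 6*((½)*(-⅕))))² = (√2*√(5 + 6*(-⅒)))² = (√2*√(5 - ⅗))² = (√2*√(22/5))² = (√2*(√110/5))² = (2*√55/5)² = 44/5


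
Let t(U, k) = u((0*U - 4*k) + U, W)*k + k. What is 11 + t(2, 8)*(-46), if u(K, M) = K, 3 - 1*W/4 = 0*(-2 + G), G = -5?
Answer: 10683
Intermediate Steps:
W = 12 (W = 12 - 0*(-2 - 5) = 12 - 0*(-7) = 12 - 4*0 = 12 + 0 = 12)
t(U, k) = k + k*(U - 4*k) (t(U, k) = ((0*U - 4*k) + U)*k + k = ((0 - 4*k) + U)*k + k = (-4*k + U)*k + k = (U - 4*k)*k + k = k*(U - 4*k) + k = k + k*(U - 4*k))
11 + t(2, 8)*(-46) = 11 + (8*(1 + 2 - 4*8))*(-46) = 11 + (8*(1 + 2 - 32))*(-46) = 11 + (8*(-29))*(-46) = 11 - 232*(-46) = 11 + 10672 = 10683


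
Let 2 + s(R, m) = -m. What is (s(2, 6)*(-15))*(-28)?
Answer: -3360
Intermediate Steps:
s(R, m) = -2 - m
(s(2, 6)*(-15))*(-28) = ((-2 - 1*6)*(-15))*(-28) = ((-2 - 6)*(-15))*(-28) = -8*(-15)*(-28) = 120*(-28) = -3360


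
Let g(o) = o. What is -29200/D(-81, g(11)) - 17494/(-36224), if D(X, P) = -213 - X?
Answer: 132506251/597696 ≈ 221.70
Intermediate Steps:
-29200/D(-81, g(11)) - 17494/(-36224) = -29200/(-213 - 1*(-81)) - 17494/(-36224) = -29200/(-213 + 81) - 17494*(-1/36224) = -29200/(-132) + 8747/18112 = -29200*(-1/132) + 8747/18112 = 7300/33 + 8747/18112 = 132506251/597696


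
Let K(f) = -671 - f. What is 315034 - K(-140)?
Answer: 315565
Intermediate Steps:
315034 - K(-140) = 315034 - (-671 - 1*(-140)) = 315034 - (-671 + 140) = 315034 - 1*(-531) = 315034 + 531 = 315565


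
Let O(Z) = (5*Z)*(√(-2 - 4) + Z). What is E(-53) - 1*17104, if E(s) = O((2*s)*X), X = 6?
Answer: 2005376 - 3180*I*√6 ≈ 2.0054e+6 - 7789.4*I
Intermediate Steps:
O(Z) = 5*Z*(Z + I*√6) (O(Z) = (5*Z)*(√(-6) + Z) = (5*Z)*(I*√6 + Z) = (5*Z)*(Z + I*√6) = 5*Z*(Z + I*√6))
E(s) = 60*s*(12*s + I*√6) (E(s) = 5*((2*s)*6)*((2*s)*6 + I*√6) = 5*(12*s)*(12*s + I*√6) = 60*s*(12*s + I*√6))
E(-53) - 1*17104 = 60*(-53)*(12*(-53) + I*√6) - 1*17104 = 60*(-53)*(-636 + I*√6) - 17104 = (2022480 - 3180*I*√6) - 17104 = 2005376 - 3180*I*√6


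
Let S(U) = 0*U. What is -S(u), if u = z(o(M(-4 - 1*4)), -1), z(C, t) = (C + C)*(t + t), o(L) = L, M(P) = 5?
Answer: 0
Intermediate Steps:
z(C, t) = 4*C*t (z(C, t) = (2*C)*(2*t) = 4*C*t)
u = -20 (u = 4*5*(-1) = -20)
S(U) = 0
-S(u) = -1*0 = 0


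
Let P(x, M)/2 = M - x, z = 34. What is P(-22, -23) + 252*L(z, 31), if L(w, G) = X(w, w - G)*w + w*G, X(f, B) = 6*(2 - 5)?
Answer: 111382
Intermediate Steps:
X(f, B) = -18 (X(f, B) = 6*(-3) = -18)
L(w, G) = -18*w + G*w (L(w, G) = -18*w + w*G = -18*w + G*w)
P(x, M) = -2*x + 2*M (P(x, M) = 2*(M - x) = -2*x + 2*M)
P(-22, -23) + 252*L(z, 31) = (-2*(-22) + 2*(-23)) + 252*(34*(-18 + 31)) = (44 - 46) + 252*(34*13) = -2 + 252*442 = -2 + 111384 = 111382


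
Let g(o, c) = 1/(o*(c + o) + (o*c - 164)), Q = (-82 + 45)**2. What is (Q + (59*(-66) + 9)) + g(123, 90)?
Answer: -93356179/37105 ≈ -2516.0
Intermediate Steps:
Q = 1369 (Q = (-37)**2 = 1369)
g(o, c) = 1/(-164 + c*o + o*(c + o)) (g(o, c) = 1/(o*(c + o) + (c*o - 164)) = 1/(o*(c + o) + (-164 + c*o)) = 1/(-164 + c*o + o*(c + o)))
(Q + (59*(-66) + 9)) + g(123, 90) = (1369 + (59*(-66) + 9)) + 1/(-164 + 123**2 + 2*90*123) = (1369 + (-3894 + 9)) + 1/(-164 + 15129 + 22140) = (1369 - 3885) + 1/37105 = -2516 + 1/37105 = -93356179/37105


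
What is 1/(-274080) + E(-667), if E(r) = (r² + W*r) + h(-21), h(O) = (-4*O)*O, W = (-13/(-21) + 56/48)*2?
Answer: 845591615993/1918560 ≈ 4.4074e+5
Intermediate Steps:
W = 25/7 (W = (-13*(-1/21) + 56*(1/48))*2 = (13/21 + 7/6)*2 = (25/14)*2 = 25/7 ≈ 3.5714)
h(O) = -4*O²
E(r) = -1764 + r² + 25*r/7 (E(r) = (r² + 25*r/7) - 4*(-21)² = (r² + 25*r/7) - 4*441 = (r² + 25*r/7) - 1764 = -1764 + r² + 25*r/7)
1/(-274080) + E(-667) = 1/(-274080) + (-1764 + (-667)² + (25/7)*(-667)) = -1/274080 + (-1764 + 444889 - 16675/7) = -1/274080 + 3085200/7 = 845591615993/1918560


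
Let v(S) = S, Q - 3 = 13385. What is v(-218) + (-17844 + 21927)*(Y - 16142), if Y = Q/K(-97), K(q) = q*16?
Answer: -25585971353/388 ≈ -6.5943e+7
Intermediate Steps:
K(q) = 16*q
Q = 13388 (Q = 3 + 13385 = 13388)
Y = -3347/388 (Y = 13388/((16*(-97))) = 13388/(-1552) = 13388*(-1/1552) = -3347/388 ≈ -8.6263)
v(-218) + (-17844 + 21927)*(Y - 16142) = -218 + (-17844 + 21927)*(-3347/388 - 16142) = -218 + 4083*(-6266443/388) = -218 - 25585886769/388 = -25585971353/388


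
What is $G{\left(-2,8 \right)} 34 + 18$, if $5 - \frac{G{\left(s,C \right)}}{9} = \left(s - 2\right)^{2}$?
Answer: $-3348$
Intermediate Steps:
$G{\left(s,C \right)} = 45 - 9 \left(-2 + s\right)^{2}$ ($G{\left(s,C \right)} = 45 - 9 \left(s - 2\right)^{2} = 45 - 9 \left(-2 + s\right)^{2}$)
$G{\left(-2,8 \right)} 34 + 18 = \left(45 - 9 \left(-2 - 2\right)^{2}\right) 34 + 18 = \left(45 - 9 \left(-4\right)^{2}\right) 34 + 18 = \left(45 - 144\right) 34 + 18 = \left(-99\right) 34 + 18 = -3366 + 18 = -3348$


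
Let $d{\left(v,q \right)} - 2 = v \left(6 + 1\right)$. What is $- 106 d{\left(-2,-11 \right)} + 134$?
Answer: $1406$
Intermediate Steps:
$d{\left(v,q \right)} = 2 + 7 v$ ($d{\left(v,q \right)} = 2 + v \left(6 + 1\right) = 2 + v 7 = 2 + 7 v$)
$- 106 d{\left(-2,-11 \right)} + 134 = - 106 \left(2 + 7 \left(-2\right)\right) + 134 = - 106 \left(2 - 14\right) + 134 = \left(-106\right) \left(-12\right) + 134 = 1272 + 134 = 1406$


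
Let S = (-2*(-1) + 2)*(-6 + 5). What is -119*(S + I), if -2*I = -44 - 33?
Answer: -8211/2 ≈ -4105.5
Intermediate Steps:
S = -4 (S = (2 + 2)*(-1) = 4*(-1) = -4)
I = 77/2 (I = -(-44 - 33)/2 = -1/2*(-77) = 77/2 ≈ 38.500)
-119*(S + I) = -119*(-4 + 77/2) = -119*69/2 = -8211/2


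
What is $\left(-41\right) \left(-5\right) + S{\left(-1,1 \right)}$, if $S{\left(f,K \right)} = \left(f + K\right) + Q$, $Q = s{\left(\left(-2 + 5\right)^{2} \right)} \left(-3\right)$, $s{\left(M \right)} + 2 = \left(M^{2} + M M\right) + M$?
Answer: $-302$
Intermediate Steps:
$s{\left(M \right)} = -2 + M + 2 M^{2}$ ($s{\left(M \right)} = -2 + \left(\left(M^{2} + M M\right) + M\right) = -2 + \left(\left(M^{2} + M^{2}\right) + M\right) = -2 + \left(2 M^{2} + M\right) = -2 + \left(M + 2 M^{2}\right) = -2 + M + 2 M^{2}$)
$Q = -507$ ($Q = \left(-2 + \left(-2 + 5\right)^{2} + 2 \left(\left(-2 + 5\right)^{2}\right)^{2}\right) \left(-3\right) = \left(-2 + 3^{2} + 2 \left(3^{2}\right)^{2}\right) \left(-3\right) = \left(-2 + 9 + 2 \cdot 9^{2}\right) \left(-3\right) = \left(-2 + 9 + 2 \cdot 81\right) \left(-3\right) = \left(-2 + 9 + 162\right) \left(-3\right) = 169 \left(-3\right) = -507$)
$S{\left(f,K \right)} = -507 + K + f$ ($S{\left(f,K \right)} = \left(f + K\right) - 507 = \left(K + f\right) - 507 = -507 + K + f$)
$\left(-41\right) \left(-5\right) + S{\left(-1,1 \right)} = \left(-41\right) \left(-5\right) - 507 = 205 - 507 = -302$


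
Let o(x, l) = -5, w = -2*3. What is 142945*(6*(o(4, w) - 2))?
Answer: -6003690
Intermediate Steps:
w = -6
142945*(6*(o(4, w) - 2)) = 142945*(6*(-5 - 2)) = 142945*(6*(-7)) = 142945*(-42) = -6003690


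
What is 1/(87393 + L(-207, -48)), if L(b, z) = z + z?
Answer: 1/87297 ≈ 1.1455e-5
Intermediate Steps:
L(b, z) = 2*z
1/(87393 + L(-207, -48)) = 1/(87393 + 2*(-48)) = 1/(87393 - 96) = 1/87297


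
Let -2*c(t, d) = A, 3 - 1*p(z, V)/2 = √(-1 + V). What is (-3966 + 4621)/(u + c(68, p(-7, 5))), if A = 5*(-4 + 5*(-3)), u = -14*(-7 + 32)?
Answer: -262/121 ≈ -2.1653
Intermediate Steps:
p(z, V) = 6 - 2*√(-1 + V)
u = -350 (u = -14*25 = -350)
A = -95 (A = 5*(-4 - 15) = 5*(-19) = -95)
c(t, d) = 95/2 (c(t, d) = -½*(-95) = 95/2)
(-3966 + 4621)/(u + c(68, p(-7, 5))) = (-3966 + 4621)/(-350 + 95/2) = 655/(-605/2) = 655*(-2/605) = -262/121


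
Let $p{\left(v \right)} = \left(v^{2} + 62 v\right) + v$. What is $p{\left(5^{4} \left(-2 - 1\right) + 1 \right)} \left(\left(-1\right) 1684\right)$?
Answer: $-5715182776$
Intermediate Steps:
$p{\left(v \right)} = v^{2} + 63 v$
$p{\left(5^{4} \left(-2 - 1\right) + 1 \right)} \left(\left(-1\right) 1684\right) = \left(5^{4} \left(-2 - 1\right) + 1\right) \left(63 + \left(5^{4} \left(-2 - 1\right) + 1\right)\right) \left(\left(-1\right) 1684\right) = \left(625 \left(-3\right) + 1\right) \left(63 + \left(625 \left(-3\right) + 1\right)\right) \left(-1684\right) = \left(-1875 + 1\right) \left(63 + \left(-1875 + 1\right)\right) \left(-1684\right) = - 1874 \left(63 - 1874\right) \left(-1684\right) = \left(-1874\right) \left(-1811\right) \left(-1684\right) = 3393814 \left(-1684\right) = -5715182776$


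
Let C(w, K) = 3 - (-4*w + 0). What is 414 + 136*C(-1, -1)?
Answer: 278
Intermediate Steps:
C(w, K) = 3 + 4*w (C(w, K) = 3 - (-4)*w = 3 + 4*w)
414 + 136*C(-1, -1) = 414 + 136*(3 + 4*(-1)) = 414 + 136*(3 - 4) = 414 + 136*(-1) = 414 - 136 = 278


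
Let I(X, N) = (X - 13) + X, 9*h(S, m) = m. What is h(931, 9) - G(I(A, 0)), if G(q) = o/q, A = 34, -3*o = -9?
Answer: 52/55 ≈ 0.94545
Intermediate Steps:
h(S, m) = m/9
o = 3 (o = -1/3*(-9) = 3)
I(X, N) = -13 + 2*X (I(X, N) = (-13 + X) + X = -13 + 2*X)
G(q) = 3/q
h(931, 9) - G(I(A, 0)) = (1/9)*9 - 3/(-13 + 2*34) = 1 - 3/(-13 + 68) = 1 - 3/55 = 52/55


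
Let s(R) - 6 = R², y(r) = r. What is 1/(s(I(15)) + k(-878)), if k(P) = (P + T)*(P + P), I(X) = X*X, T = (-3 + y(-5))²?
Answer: 1/1480015 ≈ 6.7567e-7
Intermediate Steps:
T = 64 (T = (-3 - 5)² = (-8)² = 64)
I(X) = X²
k(P) = 2*P*(64 + P) (k(P) = (P + 64)*(P + P) = (64 + P)*(2*P) = 2*P*(64 + P))
s(R) = 6 + R²
1/(s(I(15)) + k(-878)) = 1/((6 + (15²)²) + 2*(-878)*(64 - 878)) = 1/((6 + 225²) + 2*(-878)*(-814)) = 1/((6 + 50625) + 1429384) = 1/(50631 + 1429384) = 1/1480015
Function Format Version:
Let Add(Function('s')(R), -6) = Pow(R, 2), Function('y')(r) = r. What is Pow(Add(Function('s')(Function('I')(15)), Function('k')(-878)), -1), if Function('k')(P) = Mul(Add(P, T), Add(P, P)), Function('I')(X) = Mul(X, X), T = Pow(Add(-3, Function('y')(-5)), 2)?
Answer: Rational(1, 1480015) ≈ 6.7567e-7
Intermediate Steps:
T = 64 (T = Pow(Add(-3, -5), 2) = Pow(-8, 2) = 64)
Function('I')(X) = Pow(X, 2)
Function('k')(P) = Mul(2, P, Add(64, P)) (Function('k')(P) = Mul(Add(P, 64), Add(P, P)) = Mul(Add(64, P), Mul(2, P)) = Mul(2, P, Add(64, P)))
Function('s')(R) = Add(6, Pow(R, 2))
Pow(Add(Function('s')(Function('I')(15)), Function('k')(-878)), -1) = Pow(Add(Add(6, Pow(Pow(15, 2), 2)), Mul(2, -878, Add(64, -878))), -1) = Pow(Add(Add(6, Pow(225, 2)), Mul(2, -878, -814)), -1) = Pow(Add(Add(6, 50625), 1429384), -1) = Pow(Add(50631, 1429384), -1) = Pow(1480015, -1) = Rational(1, 1480015)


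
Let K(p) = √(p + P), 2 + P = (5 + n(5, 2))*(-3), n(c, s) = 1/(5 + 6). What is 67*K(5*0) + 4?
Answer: 4 + 67*I*√2090/11 ≈ 4.0 + 278.46*I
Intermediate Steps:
n(c, s) = 1/11
P = -190/11 (P = -2 + (5 + 1/11)*(-3) = -2 + (56/11)*(-3) = -2 - 168/11 = -190/11 ≈ -17.273)
K(p) = √(-190/11 + p) (K(p) = √(p - 190/11) = √(-190/11 + p))
67*K(5*0) + 4 = 67*(√(-2090 + 121*(5*0))/11) + 4 = 67*(√(-2090 + 121*0)/11) + 4 = 67*(√(-2090 + 0)/11) + 4 = 67*(√(-2090)/11) + 4 = 67*((I*√2090)/11) + 4 = 67*(I*√2090/11) + 4 = 67*I*√2090/11 + 4 = 4 + 67*I*√2090/11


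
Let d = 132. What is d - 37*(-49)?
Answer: 1945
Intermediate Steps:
d - 37*(-49) = 132 - 37*(-49) = 132 + 1813 = 1945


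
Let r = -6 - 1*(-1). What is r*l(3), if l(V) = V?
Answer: -15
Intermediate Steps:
r = -5 (r = -6 + 1 = -5)
r*l(3) = -5*3 = -15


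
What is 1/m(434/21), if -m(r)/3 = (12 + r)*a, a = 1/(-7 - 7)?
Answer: ⅐ ≈ 0.14286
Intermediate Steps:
a = -1/14 (a = 1/(-14) = -1/14 ≈ -0.071429)
m(r) = 18/7 + 3*r/14 (m(r) = -3*(12 + r)*(-1)/14 = -3*(-6/7 - r/14) = 18/7 + 3*r/14)
1/m(434/21) = 1/(18/7 + 3*(434/21)/14) = 1/(18/7 + 3*(434*(1/21))/14) = 1/(18/7 + (3/14)*(62/3)) = 1/(18/7 + 31/7) = 1/7 = ⅐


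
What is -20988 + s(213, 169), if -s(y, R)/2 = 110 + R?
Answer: -21546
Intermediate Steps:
s(y, R) = -220 - 2*R (s(y, R) = -2*(110 + R) = -220 - 2*R)
-20988 + s(213, 169) = -20988 + (-220 - 2*169) = -20988 + (-220 - 338) = -20988 - 558 = -21546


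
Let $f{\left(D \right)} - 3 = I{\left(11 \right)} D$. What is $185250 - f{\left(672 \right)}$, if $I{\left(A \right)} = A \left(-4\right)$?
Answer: $214815$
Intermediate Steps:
$I{\left(A \right)} = - 4 A$
$f{\left(D \right)} = 3 - 44 D$ ($f{\left(D \right)} = 3 + \left(-4\right) 11 D = 3 - 44 D$)
$185250 - f{\left(672 \right)} = 185250 - \left(3 - 29568\right) = 185250 - -29565 = 185250 + 29565 = 214815$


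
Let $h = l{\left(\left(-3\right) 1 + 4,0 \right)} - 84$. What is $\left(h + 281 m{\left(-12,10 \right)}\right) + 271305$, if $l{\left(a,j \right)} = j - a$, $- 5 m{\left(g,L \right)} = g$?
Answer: $\frac{1359472}{5} \approx 2.7189 \cdot 10^{5}$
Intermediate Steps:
$m{\left(g,L \right)} = - \frac{g}{5}$
$h = -85$ ($h = \left(0 - \left(\left(-3\right) 1 + 4\right)\right) - 84 = \left(0 - \left(-3 + 4\right)\right) - 84 = \left(0 - 1\right) - 84 = -1 - 84 = -85$)
$\left(h + 281 m{\left(-12,10 \right)}\right) + 271305 = \left(-85 + 281 \left(\left(- \frac{1}{5}\right) \left(-12\right)\right)\right) + 271305 = \left(-85 + 281 \cdot \frac{12}{5}\right) + 271305 = \left(-85 + \frac{3372}{5}\right) + 271305 = \frac{2947}{5} + 271305 = \frac{1359472}{5}$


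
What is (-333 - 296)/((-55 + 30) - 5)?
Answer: 629/30 ≈ 20.967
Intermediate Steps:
(-333 - 296)/((-55 + 30) - 5) = -629/(-25 - 5) = -629/(-30) = -629*(-1/30) = 629/30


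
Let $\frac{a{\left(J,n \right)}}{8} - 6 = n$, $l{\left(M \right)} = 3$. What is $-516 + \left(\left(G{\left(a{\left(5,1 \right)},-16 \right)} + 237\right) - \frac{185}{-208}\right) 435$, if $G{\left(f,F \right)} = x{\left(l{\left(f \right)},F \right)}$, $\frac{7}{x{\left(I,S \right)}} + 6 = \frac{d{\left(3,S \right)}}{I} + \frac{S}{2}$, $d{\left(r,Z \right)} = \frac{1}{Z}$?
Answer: $\frac{14383177131}{139984} \approx 1.0275 \cdot 10^{5}$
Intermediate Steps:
$a{\left(J,n \right)} = 48 + 8 n$
$x{\left(I,S \right)} = \frac{7}{-6 + \frac{S}{2} + \frac{1}{I S}}$ ($x{\left(I,S \right)} = \frac{7}{-6 + \left(\frac{1}{S I} + \frac{S}{2}\right)} = \frac{7}{-6 + \left(\frac{1}{I S} + S \frac{1}{2}\right)} = \frac{7}{-6 + \left(\frac{1}{I S} + \frac{S}{2}\right)} = \frac{7}{-6 + \left(\frac{S}{2} + \frac{1}{I S}\right)} = \frac{7}{-6 + \frac{S}{2} + \frac{1}{I S}}$)
$G{\left(f,F \right)} = \frac{42 F}{2 + 3 F \left(-12 + F\right)}$ ($G{\left(f,F \right)} = 14 \cdot 3 F \frac{1}{2 + 3 F \left(-12 + F\right)} = \frac{42 F}{2 + 3 F \left(-12 + F\right)}$)
$-516 + \left(\left(G{\left(a{\left(5,1 \right)},-16 \right)} + 237\right) - \frac{185}{-208}\right) 435 = -516 + \left(\left(42 \left(-16\right) \frac{1}{2 + 3 \left(-16\right) \left(-12 - 16\right)} + 237\right) - \frac{185}{-208}\right) 435 = -516 + \left(\left(42 \left(-16\right) \frac{1}{2 + 3 \left(-16\right) \left(-28\right)} + 237\right) - - \frac{185}{208}\right) 435 = -516 + \left(\left(42 \left(-16\right) \frac{1}{2 + 1344} + 237\right) + \frac{185}{208}\right) 435 = -516 + \left(\left(42 \left(-16\right) \frac{1}{1346} + 237\right) + \frac{185}{208}\right) 435 = -516 + \left(\left(- \frac{336}{673} + 237\right) + \frac{185}{208}\right) 435 = -516 + \left(\frac{159165}{673} + \frac{185}{208}\right) 435 = -516 + \frac{33230825}{139984} \cdot 435 = -516 + \frac{14455408875}{139984} = \frac{14383177131}{139984}$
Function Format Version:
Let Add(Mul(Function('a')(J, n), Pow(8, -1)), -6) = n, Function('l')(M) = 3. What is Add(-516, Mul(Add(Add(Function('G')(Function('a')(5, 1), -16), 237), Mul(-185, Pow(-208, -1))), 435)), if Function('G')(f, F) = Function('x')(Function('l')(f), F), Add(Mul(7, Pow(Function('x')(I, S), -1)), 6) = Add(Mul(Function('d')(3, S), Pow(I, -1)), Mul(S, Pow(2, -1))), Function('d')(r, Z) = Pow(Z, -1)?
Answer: Rational(14383177131, 139984) ≈ 1.0275e+5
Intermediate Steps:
Function('a')(J, n) = Add(48, Mul(8, n))
Function('x')(I, S) = Mul(7, Pow(Add(-6, Mul(Rational(1, 2), S), Mul(Pow(I, -1), Pow(S, -1))), -1)) (Function('x')(I, S) = Mul(7, Pow(Add(-6, Add(Mul(Pow(S, -1), Pow(I, -1)), Mul(S, Pow(2, -1)))), -1)) = Mul(7, Pow(Add(-6, Add(Mul(Pow(I, -1), Pow(S, -1)), Mul(S, Rational(1, 2)))), -1)) = Mul(7, Pow(Add(-6, Add(Mul(Pow(I, -1), Pow(S, -1)), Mul(Rational(1, 2), S))), -1)) = Mul(7, Pow(Add(-6, Add(Mul(Rational(1, 2), S), Mul(Pow(I, -1), Pow(S, -1)))), -1)) = Mul(7, Pow(Add(-6, Mul(Rational(1, 2), S), Mul(Pow(I, -1), Pow(S, -1))), -1)))
Function('G')(f, F) = Mul(42, F, Pow(Add(2, Mul(3, F, Add(-12, F))), -1)) (Function('G')(f, F) = Mul(14, 3, F, Pow(Add(2, Mul(3, F, Add(-12, F))), -1)) = Mul(42, F, Pow(Add(2, Mul(3, F, Add(-12, F))), -1)))
Add(-516, Mul(Add(Add(Function('G')(Function('a')(5, 1), -16), 237), Mul(-185, Pow(-208, -1))), 435)) = Add(-516, Mul(Add(Add(Mul(42, -16, Pow(Add(2, Mul(3, -16, Add(-12, -16))), -1)), 237), Mul(-185, Pow(-208, -1))), 435)) = Add(-516, Mul(Add(Add(Mul(42, -16, Pow(Add(2, Mul(3, -16, -28)), -1)), 237), Mul(-185, Rational(-1, 208))), 435)) = Add(-516, Mul(Add(Add(Mul(42, -16, Pow(Add(2, 1344), -1)), 237), Rational(185, 208)), 435)) = Add(-516, Mul(Add(Add(Mul(42, -16, Pow(1346, -1)), 237), Rational(185, 208)), 435)) = Add(-516, Mul(Add(Add(Mul(42, -16, Rational(1, 1346)), 237), Rational(185, 208)), 435)) = Add(-516, Mul(Add(Add(Rational(-336, 673), 237), Rational(185, 208)), 435)) = Add(-516, Mul(Add(Rational(159165, 673), Rational(185, 208)), 435)) = Add(-516, Mul(Rational(33230825, 139984), 435)) = Add(-516, Rational(14455408875, 139984)) = Rational(14383177131, 139984)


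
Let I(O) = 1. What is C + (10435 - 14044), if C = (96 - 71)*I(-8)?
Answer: -3584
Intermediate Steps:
C = 25 (C = (96 - 71)*1 = 25*1 = 25)
C + (10435 - 14044) = 25 + (10435 - 14044) = 25 - 3609 = -3584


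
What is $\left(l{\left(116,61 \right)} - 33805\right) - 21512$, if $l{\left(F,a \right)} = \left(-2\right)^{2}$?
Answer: $-55313$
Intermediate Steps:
$l{\left(F,a \right)} = 4$
$\left(l{\left(116,61 \right)} - 33805\right) - 21512 = \left(4 - 33805\right) - 21512 = -33801 - 21512 = -55313$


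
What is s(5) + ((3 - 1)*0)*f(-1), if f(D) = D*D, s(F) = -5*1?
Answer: -5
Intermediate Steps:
s(F) = -5
f(D) = D²
s(5) + ((3 - 1)*0)*f(-1) = -5 + ((3 - 1)*0)*(-1)² = -5 + (2*0)*1 = -5 + 0*1 = -5 + 0 = -5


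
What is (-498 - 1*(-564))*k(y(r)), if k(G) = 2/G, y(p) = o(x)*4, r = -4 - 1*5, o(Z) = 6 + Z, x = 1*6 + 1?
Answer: 33/13 ≈ 2.5385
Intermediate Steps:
x = 7 (x = 6 + 1 = 7)
r = -9 (r = -4 - 5 = -9)
y(p) = 52 (y(p) = (6 + 7)*4 = 13*4 = 52)
(-498 - 1*(-564))*k(y(r)) = (-498 - 1*(-564))*(2/52) = (-498 + 564)*(2*(1/52)) = 66*(1/26) = 33/13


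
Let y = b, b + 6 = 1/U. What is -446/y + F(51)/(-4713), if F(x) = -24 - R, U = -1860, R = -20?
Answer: 3909760924/52601793 ≈ 74.328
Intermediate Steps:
b = -11161/1860 (b = -6 + 1/(-1860) = -6 - 1/1860 = -11161/1860 ≈ -6.0005)
F(x) = -4 (F(x) = -24 - 1*(-20) = -24 + 20 = -4)
y = -11161/1860 ≈ -6.0005
-446/y + F(51)/(-4713) = -446/(-11161/1860) - 4/(-4713) = -446*(-1860/11161) - 4*(-1/4713) = 829560/11161 + 4/4713 = 3909760924/52601793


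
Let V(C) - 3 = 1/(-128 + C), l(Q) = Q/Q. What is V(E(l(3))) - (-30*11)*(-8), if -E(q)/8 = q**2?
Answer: -358633/136 ≈ -2637.0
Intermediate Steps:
l(Q) = 1
E(q) = -8*q**2
V(C) = 3 + 1/(-128 + C)
V(E(l(3))) - (-30*11)*(-8) = (-383 + 3*(-8*1**2))/(-128 - 8*1**2) - (-30*11)*(-8) = (-383 + 3*(-8*1))/(-128 - 8*1) - (-330)*(-8) = (-383 + 3*(-8))/(-128 - 8) - 1*2640 = (-383 - 24)/(-136) - 2640 = -1/136*(-407) - 2640 = 407/136 - 2640 = -358633/136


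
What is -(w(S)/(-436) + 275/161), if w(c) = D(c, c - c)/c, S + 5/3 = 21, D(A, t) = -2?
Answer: -3477583/2035684 ≈ -1.7083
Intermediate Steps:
S = 58/3 (S = -5/3 + 21 = 58/3 ≈ 19.333)
w(c) = -2/c
-(w(S)/(-436) + 275/161) = -(-2/58/3/(-436) + 275/161) = -(-2*3/58*(-1/436) + 275*(1/161)) = -(-3/29*(-1/436) + 275/161) = -(3/12644 + 275/161) = -1*3477583/2035684 = -3477583/2035684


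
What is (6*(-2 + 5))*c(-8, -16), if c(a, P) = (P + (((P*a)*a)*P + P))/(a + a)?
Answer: -18396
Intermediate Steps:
c(a, P) = (2*P + P²*a²)/(2*a) (c(a, P) = (P + ((P*a²)*P + P))/((2*a)) = (P + (P²*a² + P))*(1/(2*a)) = (P + (P + P²*a²))*(1/(2*a)) = (2*P + P²*a²)*(1/(2*a)) = (2*P + P²*a²)/(2*a))
(6*(-2 + 5))*c(-8, -16) = (6*(-2 + 5))*(-16/(-8) + (½)*(-8)*(-16)²) = (6*3)*(-16*(-⅛) + (½)*(-8)*256) = 18*(2 - 1024) = 18*(-1022) = -18396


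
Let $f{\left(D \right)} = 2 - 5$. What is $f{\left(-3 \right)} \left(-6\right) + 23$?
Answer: $41$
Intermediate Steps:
$f{\left(D \right)} = -3$
$f{\left(-3 \right)} \left(-6\right) + 23 = \left(-3\right) \left(-6\right) + 23 = 18 + 23 = 41$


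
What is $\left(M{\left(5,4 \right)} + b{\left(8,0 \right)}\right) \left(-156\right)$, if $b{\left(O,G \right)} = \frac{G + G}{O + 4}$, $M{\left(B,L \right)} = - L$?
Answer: $624$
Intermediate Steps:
$b{\left(O,G \right)} = \frac{2 G}{4 + O}$
$\left(M{\left(5,4 \right)} + b{\left(8,0 \right)}\right) \left(-156\right) = \left(\left(-1\right) 4 + 2 \cdot 0 \frac{1}{4 + 8}\right) \left(-156\right) = \left(-4 + 2 \cdot 0 \cdot \frac{1}{12}\right) \left(-156\right) = \left(-4 + 0\right) \left(-156\right) = \left(-4\right) \left(-156\right) = 624$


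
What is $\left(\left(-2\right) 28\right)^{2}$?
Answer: $3136$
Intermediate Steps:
$\left(\left(-2\right) 28\right)^{2} = \left(-56\right)^{2} = 3136$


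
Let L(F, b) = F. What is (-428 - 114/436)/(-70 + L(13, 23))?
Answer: 93361/12426 ≈ 7.5134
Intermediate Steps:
(-428 - 114/436)/(-70 + L(13, 23)) = (-428 - 114/436)/(-70 + 13) = (-428 - 114*1/436)/(-57) = (-428 - 57/218)*(-1/57) = -93361/218*(-1/57) = 93361/12426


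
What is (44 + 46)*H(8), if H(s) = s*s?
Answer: 5760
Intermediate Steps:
H(s) = s²
(44 + 46)*H(8) = (44 + 46)*8² = 90*64 = 5760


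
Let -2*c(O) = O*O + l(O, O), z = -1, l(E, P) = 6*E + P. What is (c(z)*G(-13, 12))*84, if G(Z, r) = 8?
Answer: 2016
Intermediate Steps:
l(E, P) = P + 6*E
c(O) = -7*O/2 - O²/2 (c(O) = -(O*O + (O + 6*O))/2 = -(O² + 7*O)/2 = -7*O/2 - O²/2)
(c(z)*G(-13, 12))*84 = (((½)*(-1)*(-7 - 1*(-1)))*8)*84 = (((½)*(-1)*(-7 + 1))*8)*84 = (((½)*(-1)*(-6))*8)*84 = (3*8)*84 = 24*84 = 2016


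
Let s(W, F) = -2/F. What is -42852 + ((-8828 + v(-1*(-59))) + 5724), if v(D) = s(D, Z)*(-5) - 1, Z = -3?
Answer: -137881/3 ≈ -45960.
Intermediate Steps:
v(D) = -13/3 (v(D) = -2/(-3)*(-5) - 1 = -2*(-⅓)*(-5) - 1 = (⅔)*(-5) - 1 = -10/3 - 1 = -13/3)
-42852 + ((-8828 + v(-1*(-59))) + 5724) = -42852 + ((-8828 - 13/3) + 5724) = -42852 + (-26497/3 + 5724) = -42852 - 9325/3 = -137881/3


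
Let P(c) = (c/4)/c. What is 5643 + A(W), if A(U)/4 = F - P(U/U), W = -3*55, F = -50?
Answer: 5442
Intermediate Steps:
P(c) = ¼ (P(c) = (c*(¼))/c = (c/4)/c = ¼)
W = -165
A(U) = -201 (A(U) = 4*(-50 - 1*¼) = 4*(-50 - ¼) = 4*(-201/4) = -201)
5643 + A(W) = 5643 - 201 = 5442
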